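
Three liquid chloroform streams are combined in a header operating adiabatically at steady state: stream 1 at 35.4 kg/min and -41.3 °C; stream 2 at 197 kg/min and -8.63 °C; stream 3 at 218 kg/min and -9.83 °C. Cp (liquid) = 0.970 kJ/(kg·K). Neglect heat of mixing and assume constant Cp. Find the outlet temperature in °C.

Energy balance with Q = 0: Σ ṁᵢCp,ᵢ(T_out − Tᵢ) = 0
Σ ṁᵢCp,ᵢTᵢ = 35.4×0.970×-41.3 + 197×0.970×-8.63 + 218×0.970×-9.83 = -5145.9
Σ ṁᵢCp,ᵢ = 35.4×0.970 + 197×0.970 + 218×0.970 = 436.89
T_out = -5145.9 / 436.89 = -11.779 °C

T_out = -11.8 °C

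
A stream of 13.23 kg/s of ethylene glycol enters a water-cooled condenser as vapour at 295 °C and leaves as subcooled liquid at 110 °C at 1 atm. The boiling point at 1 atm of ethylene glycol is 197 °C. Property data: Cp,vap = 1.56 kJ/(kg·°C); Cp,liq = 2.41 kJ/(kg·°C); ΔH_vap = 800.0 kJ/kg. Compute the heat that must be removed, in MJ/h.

Q_c = 55400 MJ/h

vapour 295→197 °C: -152.88 kJ/kg
condensation at 197 °C: -800 kJ/kg
liquid 197→110 °C: -209.67 kJ/kg
Δh = -152.88 + -800 + -209.67 = -1162.5 kJ/kg
Q = ṁ·Δh = 13.23 kg/s × -1162.5 kJ/kg = -15381 kJ/s
|Q| = 15381 kW = 55370 MJ/h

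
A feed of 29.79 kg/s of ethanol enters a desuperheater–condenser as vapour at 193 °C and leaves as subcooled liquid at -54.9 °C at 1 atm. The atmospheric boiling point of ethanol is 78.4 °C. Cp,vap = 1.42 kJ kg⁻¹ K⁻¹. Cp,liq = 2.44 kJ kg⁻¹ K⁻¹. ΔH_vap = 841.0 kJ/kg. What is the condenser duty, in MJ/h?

Q_c = 143000 MJ/h

vapour 193→78.4 °C: -162.73 kJ/kg
condensation at 78.4 °C: -841 kJ/kg
liquid 78.4→-54.9 °C: -325.25 kJ/kg
Δh = -162.73 + -841 + -325.25 = -1329 kJ/kg
Q = ṁ·Δh = 29.79 kg/s × -1329 kJ/kg = -39590 kJ/s
|Q| = 39590 kW = 142530 MJ/h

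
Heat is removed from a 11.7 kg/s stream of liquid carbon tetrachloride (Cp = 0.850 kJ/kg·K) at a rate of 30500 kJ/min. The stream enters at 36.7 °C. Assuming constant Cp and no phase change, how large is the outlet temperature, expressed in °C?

Q = 30500 kJ/min = 508.33 kJ/s
ΔT = Q/(ṁ·Cp) = 508.33/(11.7×0.850) = 51.114 K
T_out = 36.7 − 51.114 = -14.414 °C

T_out = -14.4 °C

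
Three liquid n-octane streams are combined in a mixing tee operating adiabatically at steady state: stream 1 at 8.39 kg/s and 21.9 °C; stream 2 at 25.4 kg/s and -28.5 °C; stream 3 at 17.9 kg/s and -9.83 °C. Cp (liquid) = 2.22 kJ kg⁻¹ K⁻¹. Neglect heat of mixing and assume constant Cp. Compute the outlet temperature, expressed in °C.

Adiabatic, steady state ⇒ Σ ṁᵢCp,ᵢ(T_out − Tᵢ) = 0
Σ ṁᵢCp,ᵢTᵢ = 8.39×2.22×21.9 + 25.4×2.22×-28.5 + 17.9×2.22×-9.83 = -1589.8
Σ ṁᵢCp,ᵢ = 8.39×2.22 + 25.4×2.22 + 17.9×2.22 = 114.75
T_out = -1589.8 / 114.75 = -13.854 °C

T_out = -13.9 °C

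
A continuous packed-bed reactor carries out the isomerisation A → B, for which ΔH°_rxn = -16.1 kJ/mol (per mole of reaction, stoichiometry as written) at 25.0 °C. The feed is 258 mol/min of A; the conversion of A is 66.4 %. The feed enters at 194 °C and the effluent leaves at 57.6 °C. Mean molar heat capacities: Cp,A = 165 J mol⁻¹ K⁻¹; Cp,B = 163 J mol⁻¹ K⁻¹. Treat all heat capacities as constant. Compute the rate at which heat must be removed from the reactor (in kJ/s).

Q_out = 143 kJ/s

Extent of reaction ξ = 0.664 × 258 = 171.31 mol/min
Reaction term: ξ·ΔH°_rxn = 171.31 × -16.1 = -2758.1 kJ/min
Sensible, feed 194→25 °C: -7194.3 kJ/min
Outlet flows (mol/min): A 86.688, B 171.31
Sensible, products 25→57.6 °C: 1376.6 kJ/min
Q = ΔH = -8575.8 kJ/min = -142.93 kW
Heat removed = 142.93 kJ/s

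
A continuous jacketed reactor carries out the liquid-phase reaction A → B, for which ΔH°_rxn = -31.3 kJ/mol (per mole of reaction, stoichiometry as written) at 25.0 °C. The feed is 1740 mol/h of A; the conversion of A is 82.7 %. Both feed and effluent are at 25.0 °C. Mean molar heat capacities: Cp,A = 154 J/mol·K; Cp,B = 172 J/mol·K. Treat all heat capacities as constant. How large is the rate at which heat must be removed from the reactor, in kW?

Extent of reaction ξ = 0.827 × 1740 = 1439 mol/h
Reaction term: ξ·ΔH°_rxn = 1439 × -31.3 = -45040 kJ/h
Q = ΔH = -45040 kJ/h = -12.511 kW
Heat removed = 12.511 kW

Q_out = 12.5 kW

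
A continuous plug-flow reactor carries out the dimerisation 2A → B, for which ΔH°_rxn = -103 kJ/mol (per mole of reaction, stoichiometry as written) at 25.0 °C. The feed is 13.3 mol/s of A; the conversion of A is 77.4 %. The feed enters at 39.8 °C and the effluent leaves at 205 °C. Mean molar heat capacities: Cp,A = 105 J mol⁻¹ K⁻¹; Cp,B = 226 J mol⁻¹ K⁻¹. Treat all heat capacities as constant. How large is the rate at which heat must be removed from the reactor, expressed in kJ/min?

Q_out = 17100 kJ/min

Extent of reaction ξ = 0.774 × 13.3 / 2 = 5.1471 mol/s
Reaction term: ξ·ΔH°_rxn = 5.1471 × -103 = -530.15 kJ/s
Sensible, feed 39.8→25 °C: -20.668 kJ/s
Outlet flows (mol/s): A 3.0058, B 5.1471
Sensible, products 25→205 °C: 266.19 kJ/s
Q = ΔH = -284.63 kJ/s = -284.63 kW
Heat removed = 17078 kJ/min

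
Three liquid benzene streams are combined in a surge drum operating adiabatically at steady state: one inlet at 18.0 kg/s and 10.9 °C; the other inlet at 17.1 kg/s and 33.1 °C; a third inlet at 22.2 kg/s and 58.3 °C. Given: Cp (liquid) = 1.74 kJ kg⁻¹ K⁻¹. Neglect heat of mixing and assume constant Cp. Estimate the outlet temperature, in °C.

Adiabatic, steady state ⇒ Σ ṁᵢCp,ᵢ(T_out − Tᵢ) = 0
T_out = Σ ṁᵢCp,ᵢTᵢ / Σ ṁᵢCp,ᵢ
      = 3578.3 / 99.702 = 35.89 °C

T_out = 35.9 °C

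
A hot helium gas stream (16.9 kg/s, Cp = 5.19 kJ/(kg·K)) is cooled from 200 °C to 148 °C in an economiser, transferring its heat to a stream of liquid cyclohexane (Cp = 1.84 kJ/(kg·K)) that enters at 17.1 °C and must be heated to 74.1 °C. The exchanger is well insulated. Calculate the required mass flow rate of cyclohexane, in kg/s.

Heat released by hot stream: Q = 16.9 × 5.19 × (200 − 148) = 4561 kJ/s
Energy balance on cold side (adiabatic exchanger): Q = ṁ_c·Cp_c·(T_c,out − T_c,in)
ṁ_c = 4561 / [1.84 × (74.1 − 17.1)] = 43.488 kg/s

ṁ_c = 43.5 kg/s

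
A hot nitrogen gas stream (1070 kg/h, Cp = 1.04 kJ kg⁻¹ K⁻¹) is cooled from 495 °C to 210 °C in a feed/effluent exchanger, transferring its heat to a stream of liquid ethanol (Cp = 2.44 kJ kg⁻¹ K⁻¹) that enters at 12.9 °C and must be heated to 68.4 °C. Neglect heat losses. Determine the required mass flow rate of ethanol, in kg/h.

Heat released by hot stream: Q = 1070 × 1.04 × (495 − 210) = 317150 kJ/h
Energy balance on cold side (adiabatic exchanger): Q = ṁ_c·Cp_c·(T_c,out − T_c,in)
ṁ_c = 317150 / [2.44 × (68.4 − 12.9)] = 2342 kg/h

ṁ_c = 2340 kg/h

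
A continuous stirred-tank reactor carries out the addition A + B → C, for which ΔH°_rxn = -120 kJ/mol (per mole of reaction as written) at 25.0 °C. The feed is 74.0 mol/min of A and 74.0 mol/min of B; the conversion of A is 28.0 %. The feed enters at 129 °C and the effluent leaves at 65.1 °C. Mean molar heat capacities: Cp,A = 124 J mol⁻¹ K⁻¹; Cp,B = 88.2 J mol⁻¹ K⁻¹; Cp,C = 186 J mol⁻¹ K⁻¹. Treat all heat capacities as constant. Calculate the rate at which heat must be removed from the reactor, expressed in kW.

Q_out = 58.5 kW

Extent of reaction ξ = 0.280 × 74.0 = 20.72 mol/min
Reaction term: ξ·ΔH°_rxn = 20.72 × -120 = -2486.4 kJ/min
Sensible, feed 129→25 °C: -1633.1 kJ/min
Outlet flows (mol/min): A 53.28, B 53.28, C 20.72
Sensible, products 25→65.1 °C: 607.91 kJ/min
Q = ΔH = -3511.6 kJ/min = -58.526 kW
Heat removed = 58.526 kW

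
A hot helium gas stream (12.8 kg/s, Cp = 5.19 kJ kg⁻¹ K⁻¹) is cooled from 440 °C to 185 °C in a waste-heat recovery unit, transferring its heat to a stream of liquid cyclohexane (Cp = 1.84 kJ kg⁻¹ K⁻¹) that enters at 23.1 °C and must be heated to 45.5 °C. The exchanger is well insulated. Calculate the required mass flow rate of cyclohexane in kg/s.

Heat released by hot stream: Q = 12.8 × 5.19 × (440 − 185) = 16940 kJ/s
Energy balance on cold side (adiabatic exchanger): Q = ṁ_c·Cp_c·(T_c,out − T_c,in)
ṁ_c = 16940 / [1.84 × (45.5 − 23.1)] = 411.01 kg/s

ṁ_c = 411 kg/s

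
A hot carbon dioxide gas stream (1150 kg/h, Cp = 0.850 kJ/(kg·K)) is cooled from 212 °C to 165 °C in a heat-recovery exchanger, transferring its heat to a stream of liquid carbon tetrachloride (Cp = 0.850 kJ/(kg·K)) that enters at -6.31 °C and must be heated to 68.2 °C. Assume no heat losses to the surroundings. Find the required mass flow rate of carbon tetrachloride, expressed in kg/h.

ṁ_c = 725 kg/h

Heat released by hot stream: Q = 1150 × 0.850 × (212 − 165) = 45942 kJ/h
Energy balance on cold side (adiabatic exchanger): Q = ṁ_c·Cp_c·(T_c,out − T_c,in)
ṁ_c = 45942 / [0.850 × (68.2 − -6.31)] = 725.41 kg/h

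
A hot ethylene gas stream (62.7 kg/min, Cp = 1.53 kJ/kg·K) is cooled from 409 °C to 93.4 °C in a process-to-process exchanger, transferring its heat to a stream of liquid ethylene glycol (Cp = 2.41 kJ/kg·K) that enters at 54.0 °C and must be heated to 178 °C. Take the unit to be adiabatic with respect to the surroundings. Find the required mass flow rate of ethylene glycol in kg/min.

Heat released by hot stream: Q = 62.7 × 1.53 × (409 − 93.4) = 30276 kJ/min
Energy balance on cold side (adiabatic exchanger): Q = ṁ_c·Cp_c·(T_c,out − T_c,in)
ṁ_c = 30276 / [2.41 × (178 − 54.0)] = 101.31 kg/min

ṁ_c = 101 kg/min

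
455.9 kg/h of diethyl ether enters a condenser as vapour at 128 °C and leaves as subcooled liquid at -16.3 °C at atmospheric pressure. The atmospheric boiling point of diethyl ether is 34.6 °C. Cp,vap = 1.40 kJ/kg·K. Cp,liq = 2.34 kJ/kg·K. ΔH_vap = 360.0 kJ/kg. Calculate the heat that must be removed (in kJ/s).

Q_c = 77.2 kJ/s

vapour 128→34.6 °C: -130.76 kJ/kg
condensation at 34.6 °C: -360 kJ/kg
liquid 34.6→-16.3 °C: -119.11 kJ/kg
Δh = -130.76 + -360 + -119.11 = -609.87 kJ/kg
Q = ṁ·Δh = 455.9 kg/h × -609.87 kJ/kg = -278040 kJ/h
|Q| = 77.233 kW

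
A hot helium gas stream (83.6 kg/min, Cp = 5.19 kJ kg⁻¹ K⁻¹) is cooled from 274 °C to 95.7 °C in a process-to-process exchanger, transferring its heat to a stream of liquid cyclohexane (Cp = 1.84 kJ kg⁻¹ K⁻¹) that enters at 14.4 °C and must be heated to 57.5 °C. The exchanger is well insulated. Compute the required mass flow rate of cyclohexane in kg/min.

Heat released by hot stream: Q = 83.6 × 5.19 × (274 − 95.7) = 77362 kJ/min
Energy balance on cold side (adiabatic exchanger): Q = ṁ_c·Cp_c·(T_c,out − T_c,in)
ṁ_c = 77362 / [1.84 × (57.5 − 14.4)] = 975.51 kg/min

ṁ_c = 976 kg/min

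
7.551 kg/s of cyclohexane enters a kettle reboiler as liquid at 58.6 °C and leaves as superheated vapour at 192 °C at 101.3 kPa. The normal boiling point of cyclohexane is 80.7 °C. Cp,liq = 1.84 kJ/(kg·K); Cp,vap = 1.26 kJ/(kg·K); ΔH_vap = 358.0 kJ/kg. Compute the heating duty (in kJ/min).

liquid 58.6→80.7 °C: 40.664 kJ/kg
vaporisation at 80.7 °C: 358 kJ/kg
vapour 80.7→192 °C: 140.24 kJ/kg
Δh = 40.664 + 358 + 140.24 = 538.9 kJ/kg
Q = ṁ·Δh = 7.551 kg/s × 538.9 kJ/kg = 4069.2 kJ/s
|Q| = 4069.2 kW = 244150 kJ/min

Q = 244000 kJ/min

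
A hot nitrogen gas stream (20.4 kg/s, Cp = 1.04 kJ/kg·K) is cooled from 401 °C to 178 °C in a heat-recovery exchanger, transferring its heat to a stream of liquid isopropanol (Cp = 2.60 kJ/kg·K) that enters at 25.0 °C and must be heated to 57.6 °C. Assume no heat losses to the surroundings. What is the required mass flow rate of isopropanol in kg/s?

ṁ_c = 55.8 kg/s

Heat released by hot stream: Q = 20.4 × 1.04 × (401 − 178) = 4731.2 kJ/s
Energy balance on cold side (adiabatic exchanger): Q = ṁ_c·Cp_c·(T_c,out − T_c,in)
ṁ_c = 4731.2 / [2.60 × (57.6 − 25.0)] = 55.818 kg/s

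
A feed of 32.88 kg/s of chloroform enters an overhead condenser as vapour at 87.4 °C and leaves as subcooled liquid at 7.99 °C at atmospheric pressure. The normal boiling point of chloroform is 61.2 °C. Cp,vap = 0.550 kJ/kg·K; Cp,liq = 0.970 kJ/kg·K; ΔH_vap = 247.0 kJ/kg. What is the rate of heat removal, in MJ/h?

vapour 87.4→61.2 °C: -14.41 kJ/kg
condensation at 61.2 °C: -247 kJ/kg
liquid 61.2→7.99 °C: -51.614 kJ/kg
Δh = -14.41 + -247 + -51.614 = -313.02 kJ/kg
Q = ṁ·Δh = 32.88 kg/s × -313.02 kJ/kg = -10292 kJ/s
|Q| = 10292 kW = 37052 MJ/h

Q_c = 37100 MJ/h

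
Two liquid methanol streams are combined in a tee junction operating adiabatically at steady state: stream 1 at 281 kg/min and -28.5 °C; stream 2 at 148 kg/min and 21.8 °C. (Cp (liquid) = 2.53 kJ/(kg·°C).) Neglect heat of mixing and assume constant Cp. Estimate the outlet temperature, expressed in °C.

T_out = -11.1 °C

No heat crosses the boundary, so H_out = H_in.
Σ ṁᵢCp,ᵢTᵢ = 281×2.53×-28.5 + 148×2.53×21.8 = -12099
Σ ṁᵢCp,ᵢ = 281×2.53 + 148×2.53 = 1085.4
T_out = -12099 / 1085.4 = -11.147 °C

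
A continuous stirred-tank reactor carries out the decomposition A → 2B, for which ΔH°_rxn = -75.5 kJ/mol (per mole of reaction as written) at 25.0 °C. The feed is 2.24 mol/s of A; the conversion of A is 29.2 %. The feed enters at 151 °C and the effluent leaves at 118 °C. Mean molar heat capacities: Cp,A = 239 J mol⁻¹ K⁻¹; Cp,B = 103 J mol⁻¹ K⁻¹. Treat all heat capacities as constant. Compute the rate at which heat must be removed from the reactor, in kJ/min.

Extent of reaction ξ = 0.292 × 2.24 = 0.65408 mol/s
Reaction term: ξ·ΔH°_rxn = 0.65408 × -75.5 = -49.383 kJ/s
Sensible, feed 151→25 °C: -67.455 kJ/s
Outlet flows (mol/s): A 1.5859, B 1.3082
Sensible, products 25→118 °C: 47.781 kJ/s
Q = ΔH = -69.057 kJ/s = -69.057 kW
Heat removed = 4143.4 kJ/min

Q_out = 4140 kJ/min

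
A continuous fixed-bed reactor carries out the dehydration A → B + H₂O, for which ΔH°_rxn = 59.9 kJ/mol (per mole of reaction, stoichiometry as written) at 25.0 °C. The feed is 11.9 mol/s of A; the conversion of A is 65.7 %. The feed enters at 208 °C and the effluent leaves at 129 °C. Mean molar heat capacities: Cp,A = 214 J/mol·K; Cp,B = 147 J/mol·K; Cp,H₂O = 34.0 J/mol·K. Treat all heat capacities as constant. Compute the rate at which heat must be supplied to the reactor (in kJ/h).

Q_in = 865000 kJ/h

Extent of reaction ξ = 0.657 × 11.9 = 7.8183 mol/s
Reaction term: ξ·ΔH°_rxn = 7.8183 × 59.9 = 468.32 kJ/s
Sensible, feed 208→25 °C: -466.03 kJ/s
Outlet flows (mol/s): A 4.0817, B 7.8183, H₂O 7.8183
Sensible, products 25→129 °C: 238.01 kJ/s
Q = ΔH = 240.3 kJ/s = 240.3 kW
Heat supplied = 865090 kJ/h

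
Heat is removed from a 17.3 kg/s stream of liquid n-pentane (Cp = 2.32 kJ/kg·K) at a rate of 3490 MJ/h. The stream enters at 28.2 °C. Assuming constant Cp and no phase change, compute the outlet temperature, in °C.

Q = 3490 MJ/h = 969.44 kJ/s
ΔT = Q/(ṁ·Cp) = 969.44/(17.3×2.32) = 24.154 K
T_out = 28.2 − 24.154 = 4.046 °C

T_out = 4.05 °C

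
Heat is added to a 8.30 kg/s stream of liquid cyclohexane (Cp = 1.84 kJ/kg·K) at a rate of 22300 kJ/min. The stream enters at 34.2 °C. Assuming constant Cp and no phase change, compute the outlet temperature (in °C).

Q = 22300 kJ/min = 371.67 kJ/s
ΔT = Q/(ṁ·Cp) = 371.67/(8.30×1.84) = 24.336 K
T_out = 34.2 + 24.336 = 58.536 °C

T_out = 58.5 °C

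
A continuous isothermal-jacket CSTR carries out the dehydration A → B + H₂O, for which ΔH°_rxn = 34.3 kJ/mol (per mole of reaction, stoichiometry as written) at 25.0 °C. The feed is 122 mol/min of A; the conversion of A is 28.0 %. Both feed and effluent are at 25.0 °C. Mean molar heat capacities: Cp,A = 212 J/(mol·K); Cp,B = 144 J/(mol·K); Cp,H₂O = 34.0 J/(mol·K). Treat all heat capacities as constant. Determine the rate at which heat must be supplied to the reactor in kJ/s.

Q_in = 19.5 kJ/s

Extent of reaction ξ = 0.280 × 122 = 34.16 mol/min
Reaction term: ξ·ΔH°_rxn = 34.16 × 34.3 = 1171.7 kJ/min
Q = ΔH = 1171.7 kJ/min = 19.528 kW
Heat supplied = 19.528 kJ/s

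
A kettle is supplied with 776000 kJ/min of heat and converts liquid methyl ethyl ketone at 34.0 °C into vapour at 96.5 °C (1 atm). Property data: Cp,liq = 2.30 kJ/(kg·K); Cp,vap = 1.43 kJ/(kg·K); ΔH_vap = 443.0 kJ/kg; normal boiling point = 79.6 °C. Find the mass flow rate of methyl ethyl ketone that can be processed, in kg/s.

ṁ = 22.6 kg/s

Δh = 2.30×(79.6−34.0) + 443.0 + 1.43×(96.5−79.6) = 572.05 kJ/kg
Q = 776000 kJ/min = 12933 kJ/s = 12933 kJ/s
ṁ = Q/Δh = 12933 / 572.05 = 22.609 kg/s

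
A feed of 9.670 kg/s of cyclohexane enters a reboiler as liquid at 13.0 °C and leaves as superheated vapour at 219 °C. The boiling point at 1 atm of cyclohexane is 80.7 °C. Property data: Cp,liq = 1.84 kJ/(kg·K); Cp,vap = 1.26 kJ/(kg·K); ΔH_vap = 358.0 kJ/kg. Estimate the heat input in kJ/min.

Q = 381000 kJ/min

liquid 13.0→80.7 °C: 124.57 kJ/kg
vaporisation at 80.7 °C: 358 kJ/kg
vapour 80.7→219 °C: 174.26 kJ/kg
Δh = 124.57 + 358 + 174.26 = 656.83 kJ/kg
Q = ṁ·Δh = 9.670 kg/s × 656.83 kJ/kg = 6351.5 kJ/s
|Q| = 6351.5 kW = 381090 kJ/min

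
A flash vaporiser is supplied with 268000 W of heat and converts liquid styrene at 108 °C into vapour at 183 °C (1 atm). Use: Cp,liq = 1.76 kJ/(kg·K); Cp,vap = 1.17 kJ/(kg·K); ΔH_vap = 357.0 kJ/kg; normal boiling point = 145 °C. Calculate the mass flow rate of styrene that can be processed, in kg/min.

ṁ = 34.5 kg/min

Δh = 1.76×(145−108) + 357.0 + 1.17×(183−145) = 466.58 kJ/kg
Q = 268000 W = 268 kJ/s = 16080 kJ/min
ṁ = Q/Δh = 16080 / 466.58 = 34.464 kg/min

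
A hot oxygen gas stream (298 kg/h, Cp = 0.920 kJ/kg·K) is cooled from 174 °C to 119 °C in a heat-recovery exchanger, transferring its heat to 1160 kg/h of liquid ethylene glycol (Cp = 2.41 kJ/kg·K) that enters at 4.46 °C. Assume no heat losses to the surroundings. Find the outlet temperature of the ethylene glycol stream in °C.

Heat released by hot stream: Q = 298 × 0.920 × (174 − 119) = 15079 kJ/h
Energy balance on cold side (adiabatic exchanger): Q = ṁ_c·Cp_c·(T_c,out − T_c,in)
T_c,out = 4.46 + 15079/(1160 × 2.41) = 9.8538 °C

T_c,out = 9.85 °C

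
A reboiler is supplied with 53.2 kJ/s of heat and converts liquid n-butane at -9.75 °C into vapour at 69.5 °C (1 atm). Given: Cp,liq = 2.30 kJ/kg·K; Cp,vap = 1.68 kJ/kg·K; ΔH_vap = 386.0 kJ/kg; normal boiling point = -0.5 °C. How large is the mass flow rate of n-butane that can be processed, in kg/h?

ṁ = 365 kg/h

Δh = 2.30×(-0.5−-9.75) + 386.0 + 1.68×(69.5−-0.5) = 524.88 kJ/kg
Q = 53.2 kJ/s = 53.2 kJ/s = 191520 kJ/h
ṁ = Q/Δh = 191520 / 524.88 = 364.89 kg/h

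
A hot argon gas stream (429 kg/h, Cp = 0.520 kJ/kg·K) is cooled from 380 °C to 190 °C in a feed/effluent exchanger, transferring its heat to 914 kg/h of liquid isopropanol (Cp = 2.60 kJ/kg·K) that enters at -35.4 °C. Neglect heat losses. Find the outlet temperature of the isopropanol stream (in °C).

Heat released by hot stream: Q = 429 × 0.520 × (380 − 190) = 42385 kJ/h
Energy balance on cold side (adiabatic exchanger): Q = ṁ_c·Cp_c·(T_c,out − T_c,in)
T_c,out = -35.4 + 42385/(914 × 2.60) = -17.564 °C

T_c,out = -17.6 °C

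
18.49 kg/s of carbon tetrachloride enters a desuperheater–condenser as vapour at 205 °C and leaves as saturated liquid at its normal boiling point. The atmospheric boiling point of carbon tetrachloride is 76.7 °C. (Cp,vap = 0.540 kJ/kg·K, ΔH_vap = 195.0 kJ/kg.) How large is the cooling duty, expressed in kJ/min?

Q_c = 293000 kJ/min

vapour 205→76.7 °C: -69.282 kJ/kg
condensation at 76.7 °C: -195 kJ/kg
Δh = -69.282 + -195 = -264.28 kJ/kg
Q = ṁ·Δh = 18.49 kg/s × -264.28 kJ/kg = -4886.6 kJ/s
|Q| = 4886.6 kW = 293190 kJ/min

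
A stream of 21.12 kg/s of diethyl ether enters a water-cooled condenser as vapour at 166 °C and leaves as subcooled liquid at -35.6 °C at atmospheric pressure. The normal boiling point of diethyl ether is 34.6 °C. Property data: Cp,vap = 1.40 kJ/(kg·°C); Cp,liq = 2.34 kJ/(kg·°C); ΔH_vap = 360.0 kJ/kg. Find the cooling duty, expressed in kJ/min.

vapour 166→34.6 °C: -183.96 kJ/kg
condensation at 34.6 °C: -360 kJ/kg
liquid 34.6→-35.6 °C: -164.27 kJ/kg
Δh = -183.96 + -360 + -164.27 = -708.23 kJ/kg
Q = ṁ·Δh = 21.12 kg/s × -708.23 kJ/kg = -14958 kJ/s
|Q| = 14958 kW = 897470 kJ/min

Q_c = 897000 kJ/min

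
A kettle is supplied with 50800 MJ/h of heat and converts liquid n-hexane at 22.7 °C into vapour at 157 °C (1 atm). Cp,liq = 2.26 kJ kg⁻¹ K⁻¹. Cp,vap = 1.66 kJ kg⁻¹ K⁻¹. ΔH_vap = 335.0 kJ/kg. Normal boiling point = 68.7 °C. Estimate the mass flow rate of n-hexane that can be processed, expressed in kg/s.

ṁ = 24.1 kg/s

Δh = 2.26×(68.7−22.7) + 335.0 + 1.66×(157−68.7) = 585.54 kJ/kg
Q = 50800 MJ/h = 14111 kJ/s = 14111 kJ/s
ṁ = Q/Δh = 14111 / 585.54 = 24.099 kg/s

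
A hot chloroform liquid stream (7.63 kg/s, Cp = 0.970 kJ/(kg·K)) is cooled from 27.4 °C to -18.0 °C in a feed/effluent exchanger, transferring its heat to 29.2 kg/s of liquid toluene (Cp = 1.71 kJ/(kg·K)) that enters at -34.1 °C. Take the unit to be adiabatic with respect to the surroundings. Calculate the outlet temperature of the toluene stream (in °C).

T_c,out = -27.4 °C

Heat released by hot stream: Q = 7.63 × 0.970 × (27.4 − -18.0) = 336.01 kJ/s
Energy balance on cold side (adiabatic exchanger): Q = ṁ_c·Cp_c·(T_c,out − T_c,in)
T_c,out = -34.1 + 336.01/(29.2 × 1.71) = -27.371 °C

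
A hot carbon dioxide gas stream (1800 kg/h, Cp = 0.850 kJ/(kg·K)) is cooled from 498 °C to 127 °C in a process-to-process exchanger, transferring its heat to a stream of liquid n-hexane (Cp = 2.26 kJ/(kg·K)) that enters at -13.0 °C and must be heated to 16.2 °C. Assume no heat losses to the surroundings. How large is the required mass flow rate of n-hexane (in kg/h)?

Heat released by hot stream: Q = 1800 × 0.850 × (498 − 127) = 567630 kJ/h
Energy balance on cold side (adiabatic exchanger): Q = ṁ_c·Cp_c·(T_c,out − T_c,in)
ṁ_c = 567630 / [2.26 × (16.2 − -13.0)] = 8601.5 kg/h

ṁ_c = 8600 kg/h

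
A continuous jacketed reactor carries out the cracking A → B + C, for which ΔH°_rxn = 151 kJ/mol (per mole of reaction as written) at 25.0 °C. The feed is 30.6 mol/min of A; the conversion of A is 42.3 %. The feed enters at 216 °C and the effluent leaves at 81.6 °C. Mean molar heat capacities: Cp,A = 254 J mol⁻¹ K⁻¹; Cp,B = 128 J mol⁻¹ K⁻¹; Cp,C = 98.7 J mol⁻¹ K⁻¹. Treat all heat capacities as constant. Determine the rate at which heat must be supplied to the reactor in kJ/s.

Q_in = 14.8 kJ/s

Extent of reaction ξ = 0.423 × 30.6 = 12.944 mol/min
Reaction term: ξ·ΔH°_rxn = 12.944 × 151 = 1954.5 kJ/min
Sensible, feed 216→25 °C: -1484.5 kJ/min
Outlet flows (mol/min): A 17.656, B 12.944, C 12.944
Sensible, products 25→81.6 °C: 419.92 kJ/min
Q = ΔH = 889.9 kJ/min = 14.832 kW
Heat supplied = 14.832 kJ/s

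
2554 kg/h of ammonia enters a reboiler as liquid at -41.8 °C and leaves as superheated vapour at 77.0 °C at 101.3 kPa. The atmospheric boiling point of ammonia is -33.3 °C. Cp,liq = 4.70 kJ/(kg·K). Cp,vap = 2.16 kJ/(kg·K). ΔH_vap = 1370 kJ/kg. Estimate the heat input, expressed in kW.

liquid -41.8→-33.3 °C: 39.95 kJ/kg
vaporisation at -33.3 °C: 1370 kJ/kg
vapour -33.3→77.0 °C: 238.25 kJ/kg
Δh = 39.95 + 1370 + 238.25 = 1648.2 kJ/kg
Q = ṁ·Δh = 2554 kg/h × 1648.2 kJ/kg = 4.2095e+06 kJ/h
|Q| = 1169.3 kW

Q = 1170 kW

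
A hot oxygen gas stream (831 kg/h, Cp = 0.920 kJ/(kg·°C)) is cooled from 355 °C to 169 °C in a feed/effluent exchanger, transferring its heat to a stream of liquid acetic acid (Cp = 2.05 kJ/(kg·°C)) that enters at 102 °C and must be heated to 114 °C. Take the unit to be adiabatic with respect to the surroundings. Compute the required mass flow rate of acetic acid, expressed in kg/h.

ṁ_c = 5780 kg/h

Heat released by hot stream: Q = 831 × 0.920 × (355 − 169) = 142200 kJ/h
Energy balance on cold side (adiabatic exchanger): Q = ṁ_c·Cp_c·(T_c,out − T_c,in)
ṁ_c = 142200 / [2.05 × (114 − 102)] = 5780.5 kg/h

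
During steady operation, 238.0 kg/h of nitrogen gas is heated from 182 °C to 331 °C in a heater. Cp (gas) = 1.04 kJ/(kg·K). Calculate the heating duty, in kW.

Q = 10.2 kW

Q = ṁ·Cp·ΔT = 238.0 × 1.04 × (331 − 182) = 36880 kJ/h
Converting: 36880 / 3600 s = 10.245 kW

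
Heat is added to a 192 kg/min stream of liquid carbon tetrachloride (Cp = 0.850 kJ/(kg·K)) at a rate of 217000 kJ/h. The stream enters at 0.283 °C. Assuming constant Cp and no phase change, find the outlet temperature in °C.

Q = 217000 kJ/h = 3616.7 kJ/min
ΔT = Q/(ṁ·Cp) = 3616.7/(192×0.850) = 22.161 K
T_out = 0.283 + 22.161 = 22.444 °C

T_out = 22.4 °C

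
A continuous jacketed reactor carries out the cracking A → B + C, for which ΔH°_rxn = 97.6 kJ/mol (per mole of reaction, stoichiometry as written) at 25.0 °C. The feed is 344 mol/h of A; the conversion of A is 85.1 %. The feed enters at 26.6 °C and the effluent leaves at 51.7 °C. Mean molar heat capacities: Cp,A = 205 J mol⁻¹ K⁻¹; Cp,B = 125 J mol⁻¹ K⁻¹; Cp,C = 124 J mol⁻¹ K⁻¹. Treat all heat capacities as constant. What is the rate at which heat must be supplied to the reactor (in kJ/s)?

Extent of reaction ξ = 0.851 × 344 = 292.74 mol/h
Reaction term: ξ·ΔH°_rxn = 292.74 × 97.6 = 28572 kJ/h
Sensible, feed 26.6→25 °C: -112.83 kJ/h
Outlet flows (mol/h): A 51.256, B 292.74, C 292.74
Sensible, products 25→51.7 °C: 2226.8 kJ/h
Q = ΔH = 30686 kJ/h = 8.5238 kW
Heat supplied = 8.5238 kJ/s

Q_in = 8.52 kJ/s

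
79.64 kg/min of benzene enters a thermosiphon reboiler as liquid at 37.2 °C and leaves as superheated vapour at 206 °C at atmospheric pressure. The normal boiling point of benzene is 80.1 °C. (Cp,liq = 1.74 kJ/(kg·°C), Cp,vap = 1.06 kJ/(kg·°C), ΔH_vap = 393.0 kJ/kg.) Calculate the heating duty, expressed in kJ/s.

Q = 798 kJ/s

liquid 37.2→80.1 °C: 74.646 kJ/kg
vaporisation at 80.1 °C: 393 kJ/kg
vapour 80.1→206 °C: 133.45 kJ/kg
Δh = 74.646 + 393 + 133.45 = 601.1 kJ/kg
Q = ṁ·Δh = 79.64 kg/min × 601.1 kJ/kg = 47872 kJ/min
|Q| = 797.86 kW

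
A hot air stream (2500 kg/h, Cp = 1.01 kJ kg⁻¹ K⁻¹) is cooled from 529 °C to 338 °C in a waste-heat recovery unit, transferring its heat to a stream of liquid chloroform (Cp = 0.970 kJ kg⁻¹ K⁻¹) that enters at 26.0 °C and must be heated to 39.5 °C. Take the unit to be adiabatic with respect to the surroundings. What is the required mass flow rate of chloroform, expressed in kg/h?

ṁ_c = 36800 kg/h

Heat released by hot stream: Q = 2500 × 1.01 × (529 − 338) = 482280 kJ/h
Energy balance on cold side (adiabatic exchanger): Q = ṁ_c·Cp_c·(T_c,out − T_c,in)
ṁ_c = 482280 / [0.970 × (39.5 − 26.0)] = 36829 kg/h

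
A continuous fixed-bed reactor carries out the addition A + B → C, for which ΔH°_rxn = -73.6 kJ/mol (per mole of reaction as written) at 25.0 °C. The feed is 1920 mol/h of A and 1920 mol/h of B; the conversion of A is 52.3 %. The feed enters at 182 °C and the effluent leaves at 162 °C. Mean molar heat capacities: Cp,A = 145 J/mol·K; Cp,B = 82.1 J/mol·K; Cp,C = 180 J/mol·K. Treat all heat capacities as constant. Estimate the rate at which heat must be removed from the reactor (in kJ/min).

Extent of reaction ξ = 0.523 × 1920 = 1004.2 mol/h
Reaction term: ξ·ΔH°_rxn = 1004.2 × -73.6 = -73906 kJ/h
Sensible, feed 182→25 °C: -68457 kJ/h
Outlet flows (mol/h): A 915.84, B 915.84, C 1004.2
Sensible, products 25→162 °C: 53257 kJ/h
Q = ΔH = -89106 kJ/h = -24.752 kW
Heat removed = 1485.1 kJ/min

Q_out = 1490 kJ/min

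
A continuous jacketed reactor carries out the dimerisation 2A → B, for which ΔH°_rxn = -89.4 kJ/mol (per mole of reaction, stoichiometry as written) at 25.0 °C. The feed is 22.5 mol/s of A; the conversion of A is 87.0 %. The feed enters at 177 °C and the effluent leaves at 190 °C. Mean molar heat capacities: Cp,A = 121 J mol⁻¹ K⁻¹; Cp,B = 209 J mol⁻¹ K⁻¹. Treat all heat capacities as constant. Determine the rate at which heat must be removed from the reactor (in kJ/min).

Q_out = 53600 kJ/min

Extent of reaction ξ = 0.870 × 22.5 / 2 = 9.7875 mol/s
Reaction term: ξ·ΔH°_rxn = 9.7875 × -89.4 = -875 kJ/s
Sensible, feed 177→25 °C: -413.82 kJ/s
Outlet flows (mol/s): A 2.925, B 9.7875
Sensible, products 25→190 °C: 395.92 kJ/s
Q = ΔH = -892.9 kJ/s = -892.9 kW
Heat removed = 53574 kJ/min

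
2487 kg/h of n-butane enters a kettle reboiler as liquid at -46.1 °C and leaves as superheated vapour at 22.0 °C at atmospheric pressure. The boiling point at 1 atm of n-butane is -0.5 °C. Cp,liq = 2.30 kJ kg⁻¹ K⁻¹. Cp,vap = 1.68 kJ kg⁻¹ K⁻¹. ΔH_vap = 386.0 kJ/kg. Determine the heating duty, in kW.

Q = 365 kW

liquid -46.1→-0.5 °C: 104.88 kJ/kg
vaporisation at -0.5 °C: 386 kJ/kg
vapour -0.5→22.0 °C: 37.8 kJ/kg
Δh = 104.88 + 386 + 37.8 = 528.68 kJ/kg
Q = ṁ·Δh = 2487 kg/h × 528.68 kJ/kg = 1.3148e+06 kJ/h
|Q| = 365.23 kW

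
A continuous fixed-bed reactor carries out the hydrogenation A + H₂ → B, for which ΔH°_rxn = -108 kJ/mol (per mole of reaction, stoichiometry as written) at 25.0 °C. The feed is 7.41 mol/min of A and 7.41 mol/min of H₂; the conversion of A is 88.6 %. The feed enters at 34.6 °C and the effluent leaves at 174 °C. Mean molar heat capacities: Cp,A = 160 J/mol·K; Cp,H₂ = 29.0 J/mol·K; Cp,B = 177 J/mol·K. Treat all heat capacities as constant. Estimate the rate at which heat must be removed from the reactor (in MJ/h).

Extent of reaction ξ = 0.886 × 7.41 = 6.5653 mol/min
Reaction term: ξ·ΔH°_rxn = 6.5653 × -108 = -709.05 kJ/min
Sensible, feed 34.6→25 °C: -13.445 kJ/min
Outlet flows (mol/min): A 0.84474, H₂ 0.84474, B 6.5653
Sensible, products 25→174 °C: 196.93 kJ/min
Q = ΔH = -525.56 kJ/min = -8.7593 kW
Heat removed = 31.534 MJ/h

Q_out = 31.5 MJ/h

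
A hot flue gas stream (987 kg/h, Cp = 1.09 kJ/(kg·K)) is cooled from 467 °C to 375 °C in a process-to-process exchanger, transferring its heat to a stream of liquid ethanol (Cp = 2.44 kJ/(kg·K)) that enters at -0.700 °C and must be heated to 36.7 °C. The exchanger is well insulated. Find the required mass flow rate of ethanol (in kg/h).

ṁ_c = 1080 kg/h

Heat released by hot stream: Q = 987 × 1.09 × (467 − 375) = 98976 kJ/h
Energy balance on cold side (adiabatic exchanger): Q = ṁ_c·Cp_c·(T_c,out − T_c,in)
ṁ_c = 98976 / [2.44 × (36.7 − -0.700)] = 1084.6 kg/h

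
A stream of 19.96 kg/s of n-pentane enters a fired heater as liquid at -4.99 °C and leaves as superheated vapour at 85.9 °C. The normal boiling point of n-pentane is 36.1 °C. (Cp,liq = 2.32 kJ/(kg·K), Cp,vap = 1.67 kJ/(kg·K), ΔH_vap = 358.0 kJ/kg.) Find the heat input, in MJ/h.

liquid -4.99→36.1 °C: 95.329 kJ/kg
vaporisation at 36.1 °C: 358 kJ/kg
vapour 36.1→85.9 °C: 83.166 kJ/kg
Δh = 95.329 + 358 + 83.166 = 536.49 kJ/kg
Q = ṁ·Δh = 19.96 kg/s × 536.49 kJ/kg = 10708 kJ/s
|Q| = 10708 kW = 38550 MJ/h

Q = 38600 MJ/h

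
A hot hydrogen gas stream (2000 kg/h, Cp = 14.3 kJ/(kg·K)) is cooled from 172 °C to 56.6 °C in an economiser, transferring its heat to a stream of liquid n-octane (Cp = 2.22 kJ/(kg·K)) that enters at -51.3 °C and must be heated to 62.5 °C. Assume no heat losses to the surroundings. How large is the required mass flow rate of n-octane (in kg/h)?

Heat released by hot stream: Q = 2000 × 14.3 × (172 − 56.6) = 3.3004e+06 kJ/h
Energy balance on cold side (adiabatic exchanger): Q = ṁ_c·Cp_c·(T_c,out − T_c,in)
ṁ_c = 3.3004e+06 / [2.22 × (62.5 − -51.3)] = 13064 kg/h

ṁ_c = 13100 kg/h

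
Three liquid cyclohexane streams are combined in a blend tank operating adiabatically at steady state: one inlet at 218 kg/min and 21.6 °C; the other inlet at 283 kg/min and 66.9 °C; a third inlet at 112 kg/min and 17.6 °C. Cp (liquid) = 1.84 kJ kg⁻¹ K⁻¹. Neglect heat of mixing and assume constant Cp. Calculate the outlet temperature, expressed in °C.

No heat crosses the boundary, so H_out = H_in.
T_out = Σ ṁᵢCp,ᵢTᵢ / Σ ṁᵢCp,ᵢ
      = 47127 / 1127.9 = 41.783 °C

T_out = 41.8 °C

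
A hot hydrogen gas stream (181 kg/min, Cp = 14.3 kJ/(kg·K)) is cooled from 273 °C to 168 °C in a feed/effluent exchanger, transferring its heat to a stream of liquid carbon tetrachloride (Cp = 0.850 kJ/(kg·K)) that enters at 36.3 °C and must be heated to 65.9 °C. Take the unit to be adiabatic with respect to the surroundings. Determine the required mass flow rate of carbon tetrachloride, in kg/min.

Heat released by hot stream: Q = 181 × 14.3 × (273 − 168) = 271770 kJ/min
Energy balance on cold side (adiabatic exchanger): Q = ṁ_c·Cp_c·(T_c,out − T_c,in)
ṁ_c = 271770 / [0.850 × (65.9 − 36.3)] = 10802 kg/min

ṁ_c = 10800 kg/min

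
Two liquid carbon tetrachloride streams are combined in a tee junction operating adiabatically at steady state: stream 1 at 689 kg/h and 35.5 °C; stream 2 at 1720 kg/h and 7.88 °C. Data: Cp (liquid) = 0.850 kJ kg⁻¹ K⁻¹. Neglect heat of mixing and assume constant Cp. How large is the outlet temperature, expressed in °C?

Energy balance with Q = 0: Σ ṁᵢCp,ᵢ(T_out − Tᵢ) = 0
Σ ṁᵢCp,ᵢTᵢ = 689×0.850×35.5 + 1720×0.850×7.88 = 32311
Σ ṁᵢCp,ᵢ = 689×0.850 + 1720×0.850 = 2047.7
T_out = 32311 / 2047.7 = 15.78 °C

T_out = 15.8 °C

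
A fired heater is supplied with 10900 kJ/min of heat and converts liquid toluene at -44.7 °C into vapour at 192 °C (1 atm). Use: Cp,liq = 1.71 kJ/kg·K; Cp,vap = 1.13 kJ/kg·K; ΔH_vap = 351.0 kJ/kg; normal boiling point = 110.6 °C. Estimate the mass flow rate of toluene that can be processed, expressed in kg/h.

ṁ = 923 kg/h

Δh = 1.71×(110.6−-44.7) + 351.0 + 1.13×(192−110.6) = 708.54 kJ/kg
Q = 10900 kJ/min = 181.67 kJ/s = 654000 kJ/h
ṁ = Q/Δh = 654000 / 708.54 = 923.02 kg/h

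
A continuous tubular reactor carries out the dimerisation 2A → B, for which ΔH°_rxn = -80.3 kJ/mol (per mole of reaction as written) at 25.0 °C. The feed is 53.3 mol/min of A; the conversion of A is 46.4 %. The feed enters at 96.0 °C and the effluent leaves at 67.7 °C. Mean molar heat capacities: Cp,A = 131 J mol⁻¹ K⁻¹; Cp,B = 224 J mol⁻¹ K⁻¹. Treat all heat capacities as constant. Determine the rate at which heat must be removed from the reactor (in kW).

Q_out = 20.2 kW

Extent of reaction ξ = 0.464 × 53.3 / 2 = 12.366 mol/min
Reaction term: ξ·ΔH°_rxn = 12.366 × -80.3 = -992.96 kJ/min
Sensible, feed 96.0→25 °C: -495.74 kJ/min
Outlet flows (mol/min): A 28.569, B 12.366
Sensible, products 25→67.7 °C: 278.08 kJ/min
Q = ΔH = -1210.6 kJ/min = -20.177 kW
Heat removed = 20.177 kW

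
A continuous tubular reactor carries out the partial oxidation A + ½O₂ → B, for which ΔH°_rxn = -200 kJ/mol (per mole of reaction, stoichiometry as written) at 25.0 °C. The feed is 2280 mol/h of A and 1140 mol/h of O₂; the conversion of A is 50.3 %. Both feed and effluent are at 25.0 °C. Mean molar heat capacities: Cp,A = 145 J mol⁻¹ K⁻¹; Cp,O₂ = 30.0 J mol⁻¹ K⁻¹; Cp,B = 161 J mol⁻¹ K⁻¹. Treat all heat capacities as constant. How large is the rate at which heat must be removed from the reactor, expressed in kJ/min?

Q_out = 3820 kJ/min

Extent of reaction ξ = 0.503 × 2280 = 1146.8 mol/h
Reaction term: ξ·ΔH°_rxn = 1146.8 × -200 = -229370 kJ/h
Q = ΔH = -229370 kJ/h = -63.713 kW
Heat removed = 3822.8 kJ/min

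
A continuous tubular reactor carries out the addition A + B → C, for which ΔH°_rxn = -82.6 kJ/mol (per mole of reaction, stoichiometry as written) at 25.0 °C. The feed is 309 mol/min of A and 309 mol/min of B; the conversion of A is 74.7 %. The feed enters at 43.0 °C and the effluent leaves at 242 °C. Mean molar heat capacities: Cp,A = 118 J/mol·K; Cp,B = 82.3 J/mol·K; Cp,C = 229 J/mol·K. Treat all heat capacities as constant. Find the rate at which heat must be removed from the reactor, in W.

Extent of reaction ξ = 0.747 × 309 = 230.82 mol/min
Reaction term: ξ·ΔH°_rxn = 230.82 × -82.6 = -19066 kJ/min
Sensible, feed 43.0→25 °C: -1114.1 kJ/min
Outlet flows (mol/min): A 78.177, B 78.177, C 230.82
Sensible, products 25→242 °C: 14868 kJ/min
Q = ΔH = -5311.8 kJ/min = -88.53 kW
Heat removed = 88530 W

Q_out = 88500 W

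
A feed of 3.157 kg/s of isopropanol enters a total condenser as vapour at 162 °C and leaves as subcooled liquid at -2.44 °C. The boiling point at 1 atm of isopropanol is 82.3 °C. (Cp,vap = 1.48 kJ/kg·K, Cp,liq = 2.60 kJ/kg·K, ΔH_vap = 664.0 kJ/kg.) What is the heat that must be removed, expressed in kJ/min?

Q_c = 190000 kJ/min

vapour 162→82.3 °C: -117.96 kJ/kg
condensation at 82.3 °C: -664 kJ/kg
liquid 82.3→-2.44 °C: -220.32 kJ/kg
Δh = -117.96 + -664 + -220.32 = -1002.3 kJ/kg
Q = ṁ·Δh = 3.157 kg/s × -1002.3 kJ/kg = -3164.2 kJ/s
|Q| = 3164.2 kW = 189850 kJ/min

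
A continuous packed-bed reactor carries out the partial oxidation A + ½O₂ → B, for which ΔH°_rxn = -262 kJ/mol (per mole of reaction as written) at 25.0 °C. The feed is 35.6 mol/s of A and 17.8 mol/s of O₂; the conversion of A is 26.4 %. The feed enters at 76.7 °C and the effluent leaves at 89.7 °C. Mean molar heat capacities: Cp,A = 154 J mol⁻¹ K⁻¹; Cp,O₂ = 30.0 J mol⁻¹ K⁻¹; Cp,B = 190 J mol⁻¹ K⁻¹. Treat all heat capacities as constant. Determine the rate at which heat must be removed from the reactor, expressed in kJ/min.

Extent of reaction ξ = 0.264 × 35.6 = 9.3984 mol/s
Reaction term: ξ·ΔH°_rxn = 9.3984 × -262 = -2462.4 kJ/s
Sensible, feed 76.7→25 °C: -311.05 kJ/s
Outlet flows (mol/s): A 26.202, O₂ 13.101, B 9.3984
Sensible, products 25→89.7 °C: 402.03 kJ/s
Q = ΔH = -2371.4 kJ/s = -2371.4 kW
Heat removed = 142280 kJ/min

Q_out = 142000 kJ/min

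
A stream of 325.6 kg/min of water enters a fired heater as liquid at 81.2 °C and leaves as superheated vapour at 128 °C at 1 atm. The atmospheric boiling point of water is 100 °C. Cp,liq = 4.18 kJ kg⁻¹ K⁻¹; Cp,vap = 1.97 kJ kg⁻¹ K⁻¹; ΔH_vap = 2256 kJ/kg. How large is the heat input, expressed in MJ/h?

Q = 46700 MJ/h

liquid 81.2→100 °C: 78.584 kJ/kg
vaporisation at 100 °C: 2256 kJ/kg
vapour 100→128 °C: 55.16 kJ/kg
Δh = 78.584 + 2256 + 55.16 = 2389.7 kJ/kg
Q = ṁ·Δh = 325.6 kg/min × 2389.7 kJ/kg = 778100 kJ/min
|Q| = 12968 kW = 46686 MJ/h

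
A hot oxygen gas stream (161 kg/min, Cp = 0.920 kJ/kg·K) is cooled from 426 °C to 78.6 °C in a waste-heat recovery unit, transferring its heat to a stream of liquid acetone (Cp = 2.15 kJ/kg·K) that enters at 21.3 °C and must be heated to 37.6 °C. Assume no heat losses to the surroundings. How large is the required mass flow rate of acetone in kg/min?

ṁ_c = 1470 kg/min

Heat released by hot stream: Q = 161 × 0.920 × (426 − 78.6) = 51457 kJ/min
Energy balance on cold side (adiabatic exchanger): Q = ṁ_c·Cp_c·(T_c,out − T_c,in)
ṁ_c = 51457 / [2.15 × (37.6 − 21.3)] = 1468.3 kg/min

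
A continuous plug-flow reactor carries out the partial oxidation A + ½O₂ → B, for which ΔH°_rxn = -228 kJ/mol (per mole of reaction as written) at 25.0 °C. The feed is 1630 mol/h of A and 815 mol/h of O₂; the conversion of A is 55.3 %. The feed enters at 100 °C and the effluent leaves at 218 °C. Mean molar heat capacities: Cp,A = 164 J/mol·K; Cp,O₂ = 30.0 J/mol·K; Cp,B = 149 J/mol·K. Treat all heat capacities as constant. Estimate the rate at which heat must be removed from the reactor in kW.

Extent of reaction ξ = 0.553 × 1630 = 901.39 mol/h
Reaction term: ξ·ΔH°_rxn = 901.39 × -228 = -205520 kJ/h
Sensible, feed 100→25 °C: -21883 kJ/h
Outlet flows (mol/h): A 728.61, O₂ 364.3, B 901.39
Sensible, products 25→218 °C: 51093 kJ/h
Q = ΔH = -176310 kJ/h = -48.974 kW
Heat removed = 48.974 kW

Q_out = 49.0 kW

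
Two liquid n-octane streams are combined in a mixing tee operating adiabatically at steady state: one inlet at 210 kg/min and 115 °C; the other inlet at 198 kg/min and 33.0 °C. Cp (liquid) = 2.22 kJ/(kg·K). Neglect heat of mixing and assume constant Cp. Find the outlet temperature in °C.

Adiabatic, steady state ⇒ Σ ṁᵢCp,ᵢ(T_out − Tᵢ) = 0
T_out = Σ ṁᵢCp,ᵢTᵢ / Σ ṁᵢCp,ᵢ
      = 68118 / 905.76 = 75.206 °C

T_out = 75.2 °C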